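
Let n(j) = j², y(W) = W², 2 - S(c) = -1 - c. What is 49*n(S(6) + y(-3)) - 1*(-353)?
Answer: 16229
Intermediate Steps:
S(c) = 3 + c (S(c) = 2 - (-1 - c) = 2 + (1 + c) = 3 + c)
49*n(S(6) + y(-3)) - 1*(-353) = 49*((3 + 6) + (-3)²)² - 1*(-353) = 49*(9 + 9)² + 353 = 49*18² + 353 = 49*324 + 353 = 15876 + 353 = 16229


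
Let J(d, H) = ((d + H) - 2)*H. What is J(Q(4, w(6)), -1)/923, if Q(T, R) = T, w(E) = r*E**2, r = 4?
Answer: -1/923 ≈ -0.0010834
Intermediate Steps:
w(E) = 4*E**2
J(d, H) = H*(-2 + H + d) (J(d, H) = ((H + d) - 2)*H = (-2 + H + d)*H = H*(-2 + H + d))
J(Q(4, w(6)), -1)/923 = -(-2 - 1 + 4)/923 = -1*1*(1/923) = -1*1/923 = -1/923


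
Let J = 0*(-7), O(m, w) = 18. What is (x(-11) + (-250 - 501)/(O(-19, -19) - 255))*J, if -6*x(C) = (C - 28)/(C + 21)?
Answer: 0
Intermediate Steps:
J = 0
x(C) = -(-28 + C)/(6*(21 + C)) (x(C) = -(C - 28)/(6*(C + 21)) = -(-28 + C)/(6*(21 + C)))
(x(-11) + (-250 - 501)/(O(-19, -19) - 255))*J = ((28 - 1*(-11))/(6*(21 - 11)) + (-250 - 501)/(18 - 255))*0 = ((⅙)*(28 + 11)/10 - 751/(-237))*0 = ((⅙)*(⅒)*39 - 751*(-1/237))*0 = (13/20 + 751/237)*0 = (18101/4740)*0 = 0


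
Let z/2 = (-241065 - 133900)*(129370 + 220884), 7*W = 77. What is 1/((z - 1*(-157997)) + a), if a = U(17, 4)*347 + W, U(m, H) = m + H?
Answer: -1/262665816925 ≈ -3.8071e-12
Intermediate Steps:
W = 11 (W = (1/7)*77 = 11)
U(m, H) = H + m
a = 7298 (a = (4 + 17)*347 + 11 = 21*347 + 11 = 7287 + 11 = 7298)
z = -262665982220 (z = 2*((-241065 - 133900)*(129370 + 220884)) = 2*(-374965*350254) = 2*(-131332991110) = -262665982220)
1/((z - 1*(-157997)) + a) = 1/((-262665982220 - 1*(-157997)) + 7298) = 1/((-262665982220 + 157997) + 7298) = 1/(-262665824223 + 7298) = 1/(-262665816925) = -1/262665816925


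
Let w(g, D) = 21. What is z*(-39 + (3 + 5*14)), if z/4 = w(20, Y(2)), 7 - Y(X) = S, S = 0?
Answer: 2856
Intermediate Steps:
Y(X) = 7 (Y(X) = 7 - 1*0 = 7 + 0 = 7)
z = 84 (z = 4*21 = 84)
z*(-39 + (3 + 5*14)) = 84*(-39 + (3 + 5*14)) = 84*(-39 + (3 + 70)) = 84*(-39 + 73) = 84*34 = 2856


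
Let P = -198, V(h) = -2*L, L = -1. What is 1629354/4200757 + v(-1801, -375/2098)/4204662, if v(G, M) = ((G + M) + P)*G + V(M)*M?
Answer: 4191383404143113/3368770678593012 ≈ 1.2442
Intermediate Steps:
V(h) = 2 (V(h) = -2*(-1) = 2)
v(G, M) = 2*M + G*(-198 + G + M) (v(G, M) = ((G + M) - 198)*G + 2*M = (-198 + G + M)*G + 2*M = G*(-198 + G + M) + 2*M = 2*M + G*(-198 + G + M))
1629354/4200757 + v(-1801, -375/2098)/4204662 = 1629354/4200757 + ((-1801)**2 - 198*(-1801) + 2*(-375/2098) - (-675375)/2098)/4204662 = 1629354*(1/4200757) + (3243601 + 356598 + 2*(-375*1/2098) - (-675375)/2098)*(1/4204662) = 1629354/4200757 + (3243601 + 356598 + 2*(-375/2098) - 1801*(-375/2098))*(1/4204662) = 1629354/4200757 + (3243601 + 356598 - 375/1049 + 675375/2098)*(1/4204662) = 1629354/4200757 + (7553892127/2098)*(1/4204662) = 1629354/4200757 + 7553892127/8821380876 = 4191383404143113/3368770678593012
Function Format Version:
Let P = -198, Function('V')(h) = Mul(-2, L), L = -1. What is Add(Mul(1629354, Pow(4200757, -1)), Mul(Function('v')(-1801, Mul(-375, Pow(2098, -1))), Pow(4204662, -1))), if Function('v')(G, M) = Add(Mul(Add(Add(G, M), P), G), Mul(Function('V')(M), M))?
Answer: Rational(4191383404143113, 3368770678593012) ≈ 1.2442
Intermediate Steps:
Function('V')(h) = 2 (Function('V')(h) = Mul(-2, -1) = 2)
Function('v')(G, M) = Add(Mul(2, M), Mul(G, Add(-198, G, M))) (Function('v')(G, M) = Add(Mul(Add(Add(G, M), -198), G), Mul(2, M)) = Add(Mul(Add(-198, G, M), G), Mul(2, M)) = Add(Mul(G, Add(-198, G, M)), Mul(2, M)) = Add(Mul(2, M), Mul(G, Add(-198, G, M))))
Add(Mul(1629354, Pow(4200757, -1)), Mul(Function('v')(-1801, Mul(-375, Pow(2098, -1))), Pow(4204662, -1))) = Add(Mul(1629354, Pow(4200757, -1)), Mul(Add(Pow(-1801, 2), Mul(-198, -1801), Mul(2, Mul(-375, Pow(2098, -1))), Mul(-1801, Mul(-375, Pow(2098, -1)))), Pow(4204662, -1))) = Add(Mul(1629354, Rational(1, 4200757)), Mul(Add(3243601, 356598, Mul(2, Mul(-375, Rational(1, 2098))), Mul(-1801, Mul(-375, Rational(1, 2098)))), Rational(1, 4204662))) = Add(Rational(1629354, 4200757), Mul(Add(3243601, 356598, Mul(2, Rational(-375, 2098)), Mul(-1801, Rational(-375, 2098))), Rational(1, 4204662))) = Add(Rational(1629354, 4200757), Mul(Add(3243601, 356598, Rational(-375, 1049), Rational(675375, 2098)), Rational(1, 4204662))) = Add(Rational(1629354, 4200757), Mul(Rational(7553892127, 2098), Rational(1, 4204662))) = Add(Rational(1629354, 4200757), Rational(7553892127, 8821380876)) = Rational(4191383404143113, 3368770678593012)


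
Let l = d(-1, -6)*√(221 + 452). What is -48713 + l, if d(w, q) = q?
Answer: -48713 - 6*√673 ≈ -48869.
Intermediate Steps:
l = -6*√673 (l = -6*√(221 + 452) = -6*√673 ≈ -155.65)
-48713 + l = -48713 - 6*√673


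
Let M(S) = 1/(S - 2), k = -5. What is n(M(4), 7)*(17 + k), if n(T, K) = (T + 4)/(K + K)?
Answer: 27/7 ≈ 3.8571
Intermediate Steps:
M(S) = 1/(-2 + S)
n(T, K) = (4 + T)/(2*K) (n(T, K) = (4 + T)/((2*K)) = (4 + T)*(1/(2*K)) = (4 + T)/(2*K))
n(M(4), 7)*(17 + k) = ((½)*(4 + 1/(-2 + 4))/7)*(17 - 5) = ((½)*(⅐)*(4 + 1/2))*12 = ((½)*(⅐)*(4 + ½))*12 = ((½)*(⅐)*(9/2))*12 = (9/28)*12 = 27/7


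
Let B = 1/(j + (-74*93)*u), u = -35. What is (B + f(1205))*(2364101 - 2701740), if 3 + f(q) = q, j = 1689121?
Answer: -783271558298937/1929991 ≈ -4.0584e+8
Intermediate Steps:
f(q) = -3 + q
B = 1/1929991 (B = 1/(1689121 - 74*93*(-35)) = 1/(1689121 - 6882*(-35)) = 1/(1689121 + 240870) = 1/1929991 ≈ 5.1814e-7)
(B + f(1205))*(2364101 - 2701740) = (1/1929991 + (-3 + 1205))*(2364101 - 2701740) = (1/1929991 + 1202)*(-337639) = (2319849183/1929991)*(-337639) = -783271558298937/1929991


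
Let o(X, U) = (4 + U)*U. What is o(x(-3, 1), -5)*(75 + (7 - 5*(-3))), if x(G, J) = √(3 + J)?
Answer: 485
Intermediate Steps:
o(X, U) = U*(4 + U)
o(x(-3, 1), -5)*(75 + (7 - 5*(-3))) = (-5*(4 - 5))*(75 + (7 - 5*(-3))) = (-5*(-1))*(75 + (7 + 15)) = 5*(75 + 22) = 5*97 = 485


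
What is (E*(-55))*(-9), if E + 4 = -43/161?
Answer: -340065/161 ≈ -2112.2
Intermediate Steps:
E = -687/161 (E = -4 - 43/161 = -687/161 ≈ -4.2671)
(E*(-55))*(-9) = -687/161*(-55)*(-9) = (37785/161)*(-9) = -340065/161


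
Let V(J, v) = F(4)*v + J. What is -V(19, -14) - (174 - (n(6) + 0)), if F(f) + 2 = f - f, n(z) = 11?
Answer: -210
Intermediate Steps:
F(f) = -2 (F(f) = -2 + (f - f) = -2 + 0 = -2)
V(J, v) = J - 2*v (V(J, v) = -2*v + J = J - 2*v)
-V(19, -14) - (174 - (n(6) + 0)) = -(19 - 2*(-14)) - (174 - (11 + 0)) = -(19 + 28) - (174 - 1*11) = -1*47 - (174 - 11) = -47 - 1*163 = -47 - 163 = -210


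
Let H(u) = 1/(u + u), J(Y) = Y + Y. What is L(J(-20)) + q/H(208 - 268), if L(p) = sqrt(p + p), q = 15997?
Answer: -1919640 + 4*I*sqrt(5) ≈ -1.9196e+6 + 8.9443*I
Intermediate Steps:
J(Y) = 2*Y
H(u) = 1/(2*u)
L(p) = sqrt(2)*sqrt(p) (L(p) = sqrt(2*p) = sqrt(2)*sqrt(p))
L(J(-20)) + q/H(208 - 268) = sqrt(2)*sqrt(2*(-20)) + 15997/((1/(2*(208 - 268)))) = sqrt(2)*sqrt(-40) + 15997/(((1/2)/(-60))) = sqrt(2)*(2*I*sqrt(10)) + 15997/(((1/2)*(-1/60))) = 4*I*sqrt(5) + 15997/(-1/120) = 4*I*sqrt(5) + 15997*(-120) = 4*I*sqrt(5) - 1919640 = -1919640 + 4*I*sqrt(5)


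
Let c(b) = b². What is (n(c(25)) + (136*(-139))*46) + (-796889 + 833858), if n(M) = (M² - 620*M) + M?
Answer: -828865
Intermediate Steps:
n(M) = M² - 619*M
(n(c(25)) + (136*(-139))*46) + (-796889 + 833858) = (25²*(-619 + 25²) + (136*(-139))*46) + (-796889 + 833858) = (625*(-619 + 625) - 18904*46) + 36969 = (625*6 - 869584) + 36969 = (3750 - 869584) + 36969 = -865834 + 36969 = -828865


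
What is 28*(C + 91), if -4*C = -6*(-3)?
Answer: 2422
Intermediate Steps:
C = -9/2 (C = -(-3)*(-3)/2 = -1/4*18 = -9/2 ≈ -4.5000)
28*(C + 91) = 28*(-9/2 + 91) = 28*(173/2) = 2422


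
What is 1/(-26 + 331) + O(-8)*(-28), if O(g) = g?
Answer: 68321/305 ≈ 224.00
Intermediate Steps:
1/(-26 + 331) + O(-8)*(-28) = 1/(-26 + 331) - 8*(-28) = 1/305 + 224 = 68321/305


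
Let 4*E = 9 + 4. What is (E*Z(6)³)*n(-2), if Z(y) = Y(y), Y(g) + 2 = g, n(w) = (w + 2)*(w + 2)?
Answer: 0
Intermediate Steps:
n(w) = (2 + w)² (n(w) = (2 + w)*(2 + w) = (2 + w)²)
Y(g) = -2 + g
Z(y) = -2 + y
E = 13/4 (E = (9 + 4)/4 = (¼)*13 = 13/4 ≈ 3.2500)
(E*Z(6)³)*n(-2) = (13*(-2 + 6)³/4)*(2 - 2)² = ((13/4)*4³)*0² = ((13/4)*64)*0 = 208*0 = 0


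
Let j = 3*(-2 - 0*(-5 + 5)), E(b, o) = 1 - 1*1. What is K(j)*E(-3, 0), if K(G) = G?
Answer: 0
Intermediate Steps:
E(b, o) = 0 (E(b, o) = 1 - 1 = 0)
j = -6 (j = 3*(-2 - 0*0) = 3*(-2 - 1*0) = 3*(-2 + 0) = 3*(-2) = -6)
K(j)*E(-3, 0) = -6*0 = 0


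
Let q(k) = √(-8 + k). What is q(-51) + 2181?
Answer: 2181 + I*√59 ≈ 2181.0 + 7.6811*I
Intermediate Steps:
q(-51) + 2181 = √(-8 - 51) + 2181 = √(-59) + 2181 = I*√59 + 2181 = 2181 + I*√59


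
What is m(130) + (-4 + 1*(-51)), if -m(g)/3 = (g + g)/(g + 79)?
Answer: -12275/209 ≈ -58.732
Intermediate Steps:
m(g) = -6*g/(79 + g) (m(g) = -3*(g + g)/(g + 79) = -3*2*g/(79 + g) = -6*g/(79 + g))
m(130) + (-4 + 1*(-51)) = -6*130/(79 + 130) + (-4 + 1*(-51)) = -6*130/209 + (-4 - 51) = -6*130*1/209 - 55 = -780/209 - 55 = -12275/209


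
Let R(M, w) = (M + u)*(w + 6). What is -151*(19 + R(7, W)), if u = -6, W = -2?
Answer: -3473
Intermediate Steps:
R(M, w) = (-6 + M)*(6 + w) (R(M, w) = (M - 6)*(w + 6) = (-6 + M)*(6 + w))
-151*(19 + R(7, W)) = -151*(19 + (-36 - 6*(-2) + 6*7 + 7*(-2))) = -151*(19 + (-36 + 12 + 42 - 14)) = -151*(19 + 4) = -151*23 = -3473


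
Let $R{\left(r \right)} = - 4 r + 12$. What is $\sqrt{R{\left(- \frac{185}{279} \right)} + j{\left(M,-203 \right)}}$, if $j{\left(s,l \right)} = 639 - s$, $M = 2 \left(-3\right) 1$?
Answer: $\frac{\sqrt{5705333}}{93} \approx 25.684$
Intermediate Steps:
$M = -6$ ($M = \left(-6\right) 1 = -6$)
$R{\left(r \right)} = 12 - 4 r$
$\sqrt{R{\left(- \frac{185}{279} \right)} + j{\left(M,-203 \right)}} = \sqrt{\left(12 - 4 \left(- \frac{185}{279}\right)\right) + \left(639 - -6\right)} = \sqrt{\left(12 - 4 \left(\left(-185\right) \frac{1}{279}\right)\right) + \left(639 + 6\right)} = \sqrt{\left(12 - - \frac{740}{279}\right) + 645} = \sqrt{\left(12 + \frac{740}{279}\right) + 645} = \sqrt{\frac{4088}{279} + 645} = \sqrt{\frac{184043}{279}} = \frac{\sqrt{5705333}}{93}$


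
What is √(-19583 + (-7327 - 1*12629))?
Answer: I*√39539 ≈ 198.84*I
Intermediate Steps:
√(-19583 + (-7327 - 1*12629)) = √(-19583 + (-7327 - 12629)) = √(-19583 - 19956) = √(-39539) = I*√39539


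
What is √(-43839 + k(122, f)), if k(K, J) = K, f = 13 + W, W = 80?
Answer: I*√43717 ≈ 209.09*I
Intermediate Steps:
f = 93 (f = 13 + 80 = 93)
√(-43839 + k(122, f)) = √(-43839 + 122) = √(-43717) = I*√43717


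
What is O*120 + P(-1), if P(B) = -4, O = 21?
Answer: 2516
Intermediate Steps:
O*120 + P(-1) = 21*120 - 4 = 2520 - 4 = 2516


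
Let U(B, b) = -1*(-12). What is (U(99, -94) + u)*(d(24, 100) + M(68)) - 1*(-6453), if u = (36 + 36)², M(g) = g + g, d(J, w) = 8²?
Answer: 1045653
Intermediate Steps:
d(J, w) = 64
M(g) = 2*g
u = 5184 (u = 72² = 5184)
U(B, b) = 12
(U(99, -94) + u)*(d(24, 100) + M(68)) - 1*(-6453) = (12 + 5184)*(64 + 2*68) - 1*(-6453) = 5196*(64 + 136) + 6453 = 5196*200 + 6453 = 1039200 + 6453 = 1045653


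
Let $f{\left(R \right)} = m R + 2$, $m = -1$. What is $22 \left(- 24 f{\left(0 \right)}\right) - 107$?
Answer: $-1163$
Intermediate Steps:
$f{\left(R \right)} = 2 - R$ ($f{\left(R \right)} = - R + 2 = 2 - R$)
$22 \left(- 24 f{\left(0 \right)}\right) - 107 = 22 \left(- 24 \left(2 - 0\right)\right) - 107 = 22 \left(- 24 \left(2 + 0\right)\right) - 107 = 22 \left(\left(-24\right) 2\right) - 107 = 22 \left(-48\right) - 107 = -1056 - 107 = -1163$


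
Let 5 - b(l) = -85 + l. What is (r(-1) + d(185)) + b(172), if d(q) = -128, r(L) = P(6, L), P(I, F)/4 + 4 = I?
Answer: -202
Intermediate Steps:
b(l) = 90 - l (b(l) = 5 - (-85 + l) = 5 + (85 - l) = 90 - l)
P(I, F) = -16 + 4*I
r(L) = 8 (r(L) = -16 + 4*6 = -16 + 24 = 8)
(r(-1) + d(185)) + b(172) = (8 - 128) + (90 - 1*172) = -120 + (90 - 172) = -120 - 82 = -202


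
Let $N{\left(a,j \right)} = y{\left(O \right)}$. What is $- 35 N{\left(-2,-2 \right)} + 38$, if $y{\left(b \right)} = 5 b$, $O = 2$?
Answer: $-312$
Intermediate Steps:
$N{\left(a,j \right)} = 10$ ($N{\left(a,j \right)} = 5 \cdot 2 = 10$)
$- 35 N{\left(-2,-2 \right)} + 38 = \left(-35\right) 10 + 38 = -350 + 38 = -312$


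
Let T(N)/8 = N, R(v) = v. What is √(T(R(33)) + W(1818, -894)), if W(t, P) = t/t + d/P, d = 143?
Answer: √211669698/894 ≈ 16.274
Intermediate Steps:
T(N) = 8*N
W(t, P) = 1 + 143/P (W(t, P) = t/t + 143/P = 1 + 143/P)
√(T(R(33)) + W(1818, -894)) = √(8*33 + (143 - 894)/(-894)) = √(264 - 1/894*(-751)) = √(264 + 751/894) = √(236767/894) = √211669698/894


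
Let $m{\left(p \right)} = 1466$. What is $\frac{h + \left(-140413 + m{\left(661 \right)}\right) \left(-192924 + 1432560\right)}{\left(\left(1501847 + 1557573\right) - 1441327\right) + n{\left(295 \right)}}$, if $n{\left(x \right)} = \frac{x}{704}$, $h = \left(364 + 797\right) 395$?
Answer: $- \frac{40419748088896}{379712589} \approx -1.0645 \cdot 10^{5}$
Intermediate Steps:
$h = 458595$ ($h = 1161 \cdot 395 = 458595$)
$n{\left(x \right)} = \frac{x}{704}$ ($n{\left(x \right)} = x \frac{1}{704} = \frac{x}{704}$)
$\frac{h + \left(-140413 + m{\left(661 \right)}\right) \left(-192924 + 1432560\right)}{\left(\left(1501847 + 1557573\right) - 1441327\right) + n{\left(295 \right)}} = \frac{458595 + \left(-140413 + 1466\right) \left(-192924 + 1432560\right)}{\left(\left(1501847 + 1557573\right) - 1441327\right) + \frac{1}{704} \cdot 295} = \frac{458595 - 172243703292}{\left(3059420 - 1441327\right) + \frac{295}{704}} = \frac{458595 - 172243703292}{1618093 + \frac{295}{704}} = - \frac{172243244697}{\frac{1139137767}{704}} = \left(-172243244697\right) \frac{704}{1139137767} = - \frac{40419748088896}{379712589}$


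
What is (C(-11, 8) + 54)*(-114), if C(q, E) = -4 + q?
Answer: -4446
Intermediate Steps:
(C(-11, 8) + 54)*(-114) = ((-4 - 11) + 54)*(-114) = (-15 + 54)*(-114) = 39*(-114) = -4446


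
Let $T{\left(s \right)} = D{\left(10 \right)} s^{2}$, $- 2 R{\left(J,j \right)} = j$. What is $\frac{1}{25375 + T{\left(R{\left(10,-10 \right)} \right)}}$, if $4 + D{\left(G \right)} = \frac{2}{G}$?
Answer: $\frac{1}{25280} \approx 3.9557 \cdot 10^{-5}$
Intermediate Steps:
$R{\left(J,j \right)} = - \frac{j}{2}$
$D{\left(G \right)} = -4 + \frac{2}{G}$
$T{\left(s \right)} = - \frac{19 s^{2}}{5}$ ($T{\left(s \right)} = \left(-4 + \frac{2}{10}\right) s^{2} = \left(-4 + 2 \cdot \frac{1}{10}\right) s^{2} = \left(-4 + \frac{1}{5}\right) s^{2} = - \frac{19 s^{2}}{5}$)
$\frac{1}{25375 + T{\left(R{\left(10,-10 \right)} \right)}} = \frac{1}{25375 - \frac{19 \left(\left(- \frac{1}{2}\right) \left(-10\right)\right)^{2}}{5}} = \frac{1}{25375 - \frac{19 \cdot 5^{2}}{5}} = \frac{1}{25375 - 95} = \frac{1}{25280}$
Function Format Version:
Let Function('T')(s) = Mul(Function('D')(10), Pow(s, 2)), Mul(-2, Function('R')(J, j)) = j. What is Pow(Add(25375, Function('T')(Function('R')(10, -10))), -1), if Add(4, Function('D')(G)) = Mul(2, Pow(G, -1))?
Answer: Rational(1, 25280) ≈ 3.9557e-5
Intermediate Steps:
Function('R')(J, j) = Mul(Rational(-1, 2), j)
Function('D')(G) = Add(-4, Mul(2, Pow(G, -1)))
Function('T')(s) = Mul(Rational(-19, 5), Pow(s, 2)) (Function('T')(s) = Mul(Add(-4, Mul(2, Pow(10, -1))), Pow(s, 2)) = Mul(Add(-4, Mul(2, Rational(1, 10))), Pow(s, 2)) = Mul(Add(-4, Rational(1, 5)), Pow(s, 2)) = Mul(Rational(-19, 5), Pow(s, 2)))
Pow(Add(25375, Function('T')(Function('R')(10, -10))), -1) = Pow(Add(25375, Mul(Rational(-19, 5), Pow(Mul(Rational(-1, 2), -10), 2))), -1) = Pow(Add(25375, Mul(Rational(-19, 5), Pow(5, 2))), -1) = Pow(Add(25375, Mul(Rational(-19, 5), 25)), -1) = Pow(Add(25375, -95), -1) = Pow(25280, -1) = Rational(1, 25280)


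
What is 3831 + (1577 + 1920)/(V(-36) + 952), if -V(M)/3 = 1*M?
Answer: 4064357/1060 ≈ 3834.3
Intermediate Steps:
V(M) = -3*M
3831 + (1577 + 1920)/(V(-36) + 952) = 3831 + (1577 + 1920)/(-3*(-36) + 952) = 3831 + 3497/(108 + 952) = 3831 + 3497/1060 = 4064357/1060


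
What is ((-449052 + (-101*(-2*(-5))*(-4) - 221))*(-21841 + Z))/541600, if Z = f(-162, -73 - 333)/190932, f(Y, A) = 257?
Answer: 123779094392621/6893918080 ≈ 17955.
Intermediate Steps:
Z = 257/190932 ≈ 0.0013460
((-449052 + (-101*(-2*(-5))*(-4) - 221))*(-21841 + Z))/541600 = ((-449052 + (-101*(-2*(-5))*(-4) - 221))*(-21841 + 257/190932))/541600 = ((-449052 + (-1010*(-4) - 221))*(-4170145555/190932))*(1/541600) = ((-449052 + (-101*(-40) - 221))*(-4170145555/190932))*(1/541600) = ((-449052 + (4040 - 221))*(-4170145555/190932))*(1/541600) = ((-449052 + 3819)*(-4170145555/190932))*(1/541600) = -445233*(-4170145555/190932)*(1/541600) = (618895471963105/63644)*(1/541600) = 123779094392621/6893918080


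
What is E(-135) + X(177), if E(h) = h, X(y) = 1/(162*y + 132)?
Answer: -3888809/28806 ≈ -135.00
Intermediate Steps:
X(y) = 1/(132 + 162*y)
E(-135) + X(177) = -135 + 1/(6*(22 + 27*177)) = -135 + 1/(6*(22 + 4779)) = -135 + (⅙)/4801 = -135 + (⅙)*(1/4801) = -135 + 1/28806 = -3888809/28806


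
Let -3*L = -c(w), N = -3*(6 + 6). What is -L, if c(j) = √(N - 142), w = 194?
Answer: -I*√178/3 ≈ -4.4472*I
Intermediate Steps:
N = -36 (N = -3*12 = -36)
c(j) = I*√178 (c(j) = √(-36 - 142) = √(-178) = I*√178)
L = I*√178/3 (L = -(-1)*I*√178/3 = I*√178/3 ≈ 4.4472*I)
-L = -I*√178/3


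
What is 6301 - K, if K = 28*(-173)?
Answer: 11145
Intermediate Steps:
K = -4844
6301 - K = 6301 - 1*(-4844) = 6301 + 4844 = 11145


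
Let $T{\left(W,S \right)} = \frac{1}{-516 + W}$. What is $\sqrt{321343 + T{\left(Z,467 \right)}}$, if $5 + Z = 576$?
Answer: $\frac{\sqrt{972062630}}{55} \approx 566.87$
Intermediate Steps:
$Z = 571$ ($Z = -5 + 576 = 571$)
$\sqrt{321343 + T{\left(Z,467 \right)}} = \sqrt{321343 + \frac{1}{-516 + 571}} = \sqrt{321343 + \frac{1}{55}} = \sqrt{\frac{17673866}{55}} = \frac{\sqrt{972062630}}{55}$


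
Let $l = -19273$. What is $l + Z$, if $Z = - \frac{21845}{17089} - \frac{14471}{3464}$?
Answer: $- \frac{1141213178807}{59196296} \approx -19278.0$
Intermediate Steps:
$Z = - \frac{322965999}{59196296}$ ($Z = \left(-21845\right) \frac{1}{17089} - \frac{14471}{3464} = - \frac{21845}{17089} - \frac{14471}{3464} = - \frac{322965999}{59196296} \approx -5.4558$)
$l + Z = -19273 - \frac{322965999}{59196296} = - \frac{1141213178807}{59196296}$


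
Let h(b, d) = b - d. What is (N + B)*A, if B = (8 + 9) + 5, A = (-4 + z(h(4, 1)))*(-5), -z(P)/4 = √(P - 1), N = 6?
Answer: 560 + 560*√2 ≈ 1352.0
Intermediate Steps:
z(P) = -4*√(-1 + P) (z(P) = -4*√(P - 1) = -4*√(-1 + P))
A = 20 + 20*√2 (A = (-4 - 4*√(-1 + (4 - 1*1)))*(-5) = (-4 - 4*√(-1 + (4 - 1)))*(-5) = (-4 - 4*√(-1 + 3))*(-5) = (-4 - 4*√2)*(-5) = 20 + 20*√2 ≈ 48.284)
B = 22 (B = 17 + 5 = 22)
(N + B)*A = (6 + 22)*(20 + 20*√2) = 28*(20 + 20*√2) = 560 + 560*√2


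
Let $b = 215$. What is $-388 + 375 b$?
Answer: $80237$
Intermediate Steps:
$-388 + 375 b = -388 + 375 \cdot 215 = -388 + 80625 = 80237$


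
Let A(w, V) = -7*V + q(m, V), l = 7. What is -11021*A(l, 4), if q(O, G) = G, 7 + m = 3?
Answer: 264504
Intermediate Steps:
m = -4 (m = -7 + 3 = -4)
A(w, V) = -6*V (A(w, V) = -7*V + V = -6*V)
-11021*A(l, 4) = -(-66126)*4 = -11021*(-24) = 264504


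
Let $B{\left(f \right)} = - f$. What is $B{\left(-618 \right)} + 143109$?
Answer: $143727$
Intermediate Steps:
$B{\left(-618 \right)} + 143109 = \left(-1\right) \left(-618\right) + 143109 = 618 + 143109 = 143727$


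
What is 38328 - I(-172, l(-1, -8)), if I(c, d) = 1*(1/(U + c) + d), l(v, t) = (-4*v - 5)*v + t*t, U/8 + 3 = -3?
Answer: 8417861/220 ≈ 38263.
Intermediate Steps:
U = -48 (U = -24 + 8*(-3) = -24 - 24 = -48)
l(v, t) = t² + v*(-5 - 4*v) (l(v, t) = (-5 - 4*v)*v + t² = v*(-5 - 4*v) + t² = t² + v*(-5 - 4*v))
I(c, d) = d + 1/(-48 + c) (I(c, d) = 1*(1/(-48 + c) + d) = 1*(d + 1/(-48 + c)) = d + 1/(-48 + c))
38328 - I(-172, l(-1, -8)) = 38328 - (1 - 48*((-8)² - 5*(-1) - 4*(-1)²) - 172*((-8)² - 5*(-1) - 4*(-1)²))/(-48 - 172) = 38328 - (1 - 48*(64 + 5 - 4*1) - 172*(64 + 5 - 4*1))/(-220) = 38328 - (-1)*(1 - 48*(64 + 5 - 4) - 172*(64 + 5 - 4))/220 = 38328 - (-1)*(1 - 48*65 - 172*65)/220 = 38328 - (-1)*(1 - 3120 - 11180)/220 = 38328 - (-1)*(-14299)/220 = 38328 - 1*14299/220 = 38328 - 14299/220 = 8417861/220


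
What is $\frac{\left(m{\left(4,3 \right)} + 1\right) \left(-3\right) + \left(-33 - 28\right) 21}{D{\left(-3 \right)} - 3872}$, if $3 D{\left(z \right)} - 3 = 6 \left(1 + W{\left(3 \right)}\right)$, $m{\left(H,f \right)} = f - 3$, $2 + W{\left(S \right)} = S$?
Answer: $\frac{428}{1289} \approx 0.33204$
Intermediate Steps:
$W{\left(S \right)} = -2 + S$
$m{\left(H,f \right)} = -3 + f$
$D{\left(z \right)} = 5$ ($D{\left(z \right)} = 1 + \frac{6 \left(1 + \left(-2 + 3\right)\right)}{3} = 1 + \frac{6 \left(1 + 1\right)}{3} = 1 + \frac{6 \cdot 2}{3} = 1 + \frac{1}{3} \cdot 12 = 1 + 4 = 5$)
$\frac{\left(m{\left(4,3 \right)} + 1\right) \left(-3\right) + \left(-33 - 28\right) 21}{D{\left(-3 \right)} - 3872} = \frac{\left(\left(-3 + 3\right) + 1\right) \left(-3\right) + \left(-33 - 28\right) 21}{5 - 3872} = \frac{\left(0 + 1\right) \left(-3\right) - 1281}{-3867} = \left(1 \left(-3\right) - 1281\right) \left(- \frac{1}{3867}\right) = \left(-3 - 1281\right) \left(- \frac{1}{3867}\right) = \left(-1284\right) \left(- \frac{1}{3867}\right) = \frac{428}{1289}$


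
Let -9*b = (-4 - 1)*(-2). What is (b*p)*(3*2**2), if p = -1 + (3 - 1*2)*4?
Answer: -40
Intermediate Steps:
p = 3 (p = -1 + (3 - 2)*4 = -1 + 1*4 = -1 + 4 = 3)
b = -10/9 (b = -(-4 - 1)*(-2)/9 = -(-5)*(-2)/9 = -1/9*10 = -10/9 ≈ -1.1111)
(b*p)*(3*2**2) = (-10/9*3)*(3*2**2) = -10*4 = -10/3*12 = -40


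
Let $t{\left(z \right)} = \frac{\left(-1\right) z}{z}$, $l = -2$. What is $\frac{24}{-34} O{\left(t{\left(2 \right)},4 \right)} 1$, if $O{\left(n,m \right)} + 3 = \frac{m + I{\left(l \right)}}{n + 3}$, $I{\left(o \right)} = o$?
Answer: $\frac{24}{17} \approx 1.4118$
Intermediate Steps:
$t{\left(z \right)} = -1$
$O{\left(n,m \right)} = -3 + \frac{-2 + m}{3 + n}$ ($O{\left(n,m \right)} = -3 + \frac{m - 2}{n + 3} = -3 + \frac{-2 + m}{3 + n}$)
$\frac{24}{-34} O{\left(t{\left(2 \right)},4 \right)} 1 = \frac{24}{-34} \frac{-11 + 4 - -3}{3 - 1} \cdot 1 = 24 \left(- \frac{1}{34}\right) \frac{-11 + 4 + 3}{2} \cdot 1 = - \frac{12 \cdot \frac{1}{2} \left(-4\right)}{17} \cdot 1 = \left(- \frac{12}{17}\right) \left(-2\right) 1 = \frac{24}{17} \cdot 1 = \frac{24}{17}$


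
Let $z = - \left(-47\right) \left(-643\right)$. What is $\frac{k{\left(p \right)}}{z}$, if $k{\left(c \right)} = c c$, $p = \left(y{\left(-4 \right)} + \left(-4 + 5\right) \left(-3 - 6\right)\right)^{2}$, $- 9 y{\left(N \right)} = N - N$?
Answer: $- \frac{6561}{30221} \approx -0.2171$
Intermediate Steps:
$y{\left(N \right)} = 0$ ($y{\left(N \right)} = - \frac{N - N}{9} = \left(- \frac{1}{9}\right) 0 = 0$)
$p = 81$ ($p = \left(0 + \left(-4 + 5\right) \left(-3 - 6\right)\right)^{2} = \left(0 + 1 \left(-3 - 6\right)\right)^{2} = \left(0 + 1 \left(-9\right)\right)^{2} = \left(0 - 9\right)^{2} = \left(-9\right)^{2} = 81$)
$k{\left(c \right)} = c^{2}$
$z = -30221$ ($z = \left(-1\right) 30221 = -30221$)
$\frac{k{\left(p \right)}}{z} = \frac{81^{2}}{-30221} = 6561 \left(- \frac{1}{30221}\right) = - \frac{6561}{30221}$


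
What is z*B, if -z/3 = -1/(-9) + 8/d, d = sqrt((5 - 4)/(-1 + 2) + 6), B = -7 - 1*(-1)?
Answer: 2 + 144*sqrt(7)/7 ≈ 56.427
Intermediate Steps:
B = -6 (B = -7 + 1 = -6)
d = sqrt(7) (d = sqrt(1/1 + 6) = sqrt(1*1 + 6) = sqrt(1 + 6) = sqrt(7) ≈ 2.6458)
z = -1/3 - 24*sqrt(7)/7 (z = -3*(-1/(-9) + 8/(sqrt(7))) = -3*(-1*(-1/9) + 8*(sqrt(7)/7)) = -3*(1/9 + 8*sqrt(7)/7) = -1/3 - 24*sqrt(7)/7 ≈ -9.4045)
z*B = (-1/3 - 24*sqrt(7)/7)*(-6) = 2 + 144*sqrt(7)/7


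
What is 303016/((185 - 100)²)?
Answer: 303016/7225 ≈ 41.940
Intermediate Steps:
303016/((185 - 100)²) = 303016/(85²) = 303016/7225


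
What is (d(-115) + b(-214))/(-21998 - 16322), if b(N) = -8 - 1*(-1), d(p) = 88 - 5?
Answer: -19/9580 ≈ -0.0019833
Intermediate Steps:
d(p) = 83
b(N) = -7 (b(N) = -8 + 1 = -7)
(d(-115) + b(-214))/(-21998 - 16322) = (83 - 7)/(-21998 - 16322) = 76/(-38320) = 76*(-1/38320) = -19/9580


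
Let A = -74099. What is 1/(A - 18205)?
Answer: -1/92304 ≈ -1.0834e-5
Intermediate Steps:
1/(A - 18205) = 1/(-74099 - 18205) = 1/(-92304) = -1/92304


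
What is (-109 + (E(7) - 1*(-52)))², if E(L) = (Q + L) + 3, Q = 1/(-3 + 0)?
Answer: 20164/9 ≈ 2240.4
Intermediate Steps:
Q = -⅓ (Q = 1/(-3) = -⅓ ≈ -0.33333)
E(L) = 8/3 + L (E(L) = (-⅓ + L) + 3 = 8/3 + L)
(-109 + (E(7) - 1*(-52)))² = (-109 + ((8/3 + 7) - 1*(-52)))² = (-109 + (29/3 + 52))² = (-109 + 185/3)² = (-142/3)² = 20164/9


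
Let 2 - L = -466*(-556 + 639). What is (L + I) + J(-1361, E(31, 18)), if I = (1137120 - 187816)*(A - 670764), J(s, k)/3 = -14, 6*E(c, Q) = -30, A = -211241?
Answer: -837290835882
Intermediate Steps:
E(c, Q) = -5 (E(c, Q) = (⅙)*(-30) = -5)
J(s, k) = -42 (J(s, k) = 3*(-14) = -42)
L = 38680 (L = 2 - (-466)*(-556 + 639) = 2 - (-466)*83 = 2 - 1*(-38678) = 2 + 38678 = 38680)
I = -837290874520 (I = (1137120 - 187816)*(-211241 - 670764) = 949304*(-882005) = -837290874520)
(L + I) + J(-1361, E(31, 18)) = (38680 - 837290874520) - 42 = -837290835840 - 42 = -837290835882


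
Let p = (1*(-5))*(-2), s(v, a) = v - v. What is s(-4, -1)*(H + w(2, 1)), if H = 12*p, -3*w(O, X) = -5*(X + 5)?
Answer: 0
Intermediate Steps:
w(O, X) = 25/3 + 5*X/3 (w(O, X) = -(-5)*(X + 5)/3 = -(-5)*(5 + X)/3 = -(-25 - 5*X)/3 = 25/3 + 5*X/3)
s(v, a) = 0
p = 10 (p = -5*(-2) = 10)
H = 120 (H = 12*10 = 120)
s(-4, -1)*(H + w(2, 1)) = 0*(120 + (25/3 + (5/3)*1)) = 0*(120 + (25/3 + 5/3)) = 0*(120 + 10) = 0*130 = 0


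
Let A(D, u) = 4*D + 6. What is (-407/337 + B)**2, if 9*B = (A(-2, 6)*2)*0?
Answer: 165649/113569 ≈ 1.4586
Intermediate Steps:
A(D, u) = 6 + 4*D
B = 0 (B = (((6 + 4*(-2))*2)*0)/9 = (((6 - 8)*2)*0)/9 = (-2*2*0)/9 = (-4*0)/9 = (1/9)*0 = 0)
(-407/337 + B)**2 = (-407/337 + 0)**2 = (-407/337)**2 = 165649/113569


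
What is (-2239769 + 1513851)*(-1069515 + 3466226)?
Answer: -1739815655698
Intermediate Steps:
(-2239769 + 1513851)*(-1069515 + 3466226) = -725918*2396711 = -1739815655698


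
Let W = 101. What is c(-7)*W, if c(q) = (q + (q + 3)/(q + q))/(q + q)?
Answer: 4747/98 ≈ 48.439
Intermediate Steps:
c(q) = (q + (3 + q)/(2*q))/(2*q) (c(q) = (q + (3 + q)/((2*q)))/((2*q)) = (q + (3 + q)*(1/(2*q)))*(1/(2*q)) = (q + (3 + q)/(2*q))*(1/(2*q)) = (q + (3 + q)/(2*q))/(2*q))
c(-7)*W = ((1/4)*(3 - 7 + 2*(-7)**2)/(-7)**2)*101 = ((1/4)*(1/49)*(3 - 7 + 2*49))*101 = ((1/4)*(1/49)*(3 - 7 + 98))*101 = ((1/4)*(1/49)*94)*101 = (47/98)*101 = 4747/98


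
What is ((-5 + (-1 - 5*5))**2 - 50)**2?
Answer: 829921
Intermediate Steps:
((-5 + (-1 - 5*5))**2 - 50)**2 = ((-5 + (-1 - 25))**2 - 50)**2 = ((-5 - 26)**2 - 50)**2 = ((-31)**2 - 50)**2 = (961 - 50)**2 = 911**2 = 829921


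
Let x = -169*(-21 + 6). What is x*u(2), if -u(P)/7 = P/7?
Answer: -5070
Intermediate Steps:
u(P) = -P (u(P) = -7*P/7 = -P)
x = 2535 (x = -169*(-15) = 2535)
x*u(2) = 2535*(-1*2) = 2535*(-2) = -5070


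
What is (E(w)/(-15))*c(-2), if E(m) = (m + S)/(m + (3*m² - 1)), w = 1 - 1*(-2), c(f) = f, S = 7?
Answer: 4/87 ≈ 0.045977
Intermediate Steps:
w = 3 (w = 1 + 2 = 3)
E(m) = (7 + m)/(-1 + m + 3*m²) (E(m) = (m + 7)/(m + (3*m² - 1)) = (7 + m)/(m + (-1 + 3*m²)) = (7 + m)/(-1 + m + 3*m²))
(E(w)/(-15))*c(-2) = (((7 + 3)/(-1 + 3 + 3*3²))/(-15))*(-2) = -10/(15*(-1 + 3 + 3*9))*(-2) = -10/(15*(-1 + 3 + 27))*(-2) = -10/(15*29)*(-2) = -10/435*(-2) = -1/15*10/29*(-2) = -2/87*(-2) = 4/87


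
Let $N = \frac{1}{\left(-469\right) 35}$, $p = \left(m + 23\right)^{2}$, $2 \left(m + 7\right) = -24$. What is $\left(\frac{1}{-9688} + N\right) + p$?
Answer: $\frac{363490031}{22718360} \approx 16.0$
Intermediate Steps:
$m = -19$ ($m = -7 + \frac{1}{2} \left(-24\right) = -7 - 12 = -19$)
$p = 16$ ($p = \left(-19 + 23\right)^{2} = 4^{2} = 16$)
$N = - \frac{1}{16415}$ ($N = \frac{1}{-16415} = - \frac{1}{16415} \approx -6.092 \cdot 10^{-5}$)
$\left(\frac{1}{-9688} + N\right) + p = \left(\frac{1}{-9688} - \frac{1}{16415}\right) + 16 = \left(- \frac{1}{9688} - \frac{1}{16415}\right) + 16 = - \frac{3729}{22718360} + 16 = \frac{363490031}{22718360}$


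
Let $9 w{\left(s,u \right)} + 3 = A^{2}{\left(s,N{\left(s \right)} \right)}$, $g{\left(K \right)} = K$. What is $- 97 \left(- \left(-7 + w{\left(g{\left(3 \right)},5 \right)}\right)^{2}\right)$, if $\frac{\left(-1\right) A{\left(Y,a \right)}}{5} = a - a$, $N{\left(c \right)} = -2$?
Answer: $\frac{46948}{9} \approx 5216.4$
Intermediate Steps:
$A{\left(Y,a \right)} = 0$ ($A{\left(Y,a \right)} = - 5 \left(a - a\right) = \left(-5\right) 0 = 0$)
$w{\left(s,u \right)} = - \frac{1}{3}$ ($w{\left(s,u \right)} = - \frac{1}{3} + \frac{0^{2}}{9} = - \frac{1}{3} + \frac{1}{9} \cdot 0 = - \frac{1}{3} + 0 = - \frac{1}{3}$)
$- 97 \left(- \left(-7 + w{\left(g{\left(3 \right)},5 \right)}\right)^{2}\right) = - 97 \left(- \left(-7 - \frac{1}{3}\right)^{2}\right) = - 97 \left(- \left(- \frac{22}{3}\right)^{2}\right) = - 97 \left(\left(-1\right) \frac{484}{9}\right) = \left(-97\right) \left(- \frac{484}{9}\right) = \frac{46948}{9}$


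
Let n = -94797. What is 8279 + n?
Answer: -86518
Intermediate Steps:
8279 + n = 8279 - 94797 = -86518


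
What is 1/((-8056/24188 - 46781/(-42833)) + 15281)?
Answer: 37001593/565449431068 ≈ 6.5438e-5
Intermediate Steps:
1/((-8056/24188 - 46781/(-42833)) + 15281) = 1/((-8056*1/24188 - 46781*(-1/42833)) + 15281) = 1/((-2014/6047 + 6683/6119) + 15281) = 1/(28088435/37001593 + 15281) = 1/(565449431068/37001593) = 37001593/565449431068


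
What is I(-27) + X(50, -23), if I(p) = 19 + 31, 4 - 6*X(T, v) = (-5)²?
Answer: 93/2 ≈ 46.500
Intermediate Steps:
X(T, v) = -7/2 (X(T, v) = ⅔ - ⅙*(-5)² = ⅔ - ⅙*25 = ⅔ - 25/6 = -7/2)
I(p) = 50
I(-27) + X(50, -23) = 50 - 7/2 = 93/2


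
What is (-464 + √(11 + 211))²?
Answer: (464 - √222)² ≈ 2.0169e+5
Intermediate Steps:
(-464 + √(11 + 211))² = (-464 + √222)²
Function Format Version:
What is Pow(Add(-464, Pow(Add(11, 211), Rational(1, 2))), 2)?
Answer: Pow(Add(464, Mul(-1, Pow(222, Rational(1, 2)))), 2) ≈ 2.0169e+5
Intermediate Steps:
Pow(Add(-464, Pow(Add(11, 211), Rational(1, 2))), 2) = Pow(Add(-464, Pow(222, Rational(1, 2))), 2)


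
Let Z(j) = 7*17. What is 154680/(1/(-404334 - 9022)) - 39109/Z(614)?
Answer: -1086944408947/17 ≈ -6.3938e+10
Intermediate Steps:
Z(j) = 119
154680/(1/(-404334 - 9022)) - 39109/Z(614) = 154680/(1/(-404334 - 9022)) - 39109/119 = 154680/(1/(-413356)) - 39109*1/119 = 154680/(-1/413356) - 5587/17 = 154680*(-413356) - 5587/17 = -63937906080 - 5587/17 = -1086944408947/17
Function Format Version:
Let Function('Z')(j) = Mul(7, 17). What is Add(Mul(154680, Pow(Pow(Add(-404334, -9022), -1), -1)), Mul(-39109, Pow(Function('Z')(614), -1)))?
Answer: Rational(-1086944408947, 17) ≈ -6.3938e+10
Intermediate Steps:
Function('Z')(j) = 119
Add(Mul(154680, Pow(Pow(Add(-404334, -9022), -1), -1)), Mul(-39109, Pow(Function('Z')(614), -1))) = Add(Mul(154680, Pow(Pow(Add(-404334, -9022), -1), -1)), Mul(-39109, Pow(119, -1))) = Add(Mul(154680, Pow(Pow(-413356, -1), -1)), Mul(-39109, Rational(1, 119))) = Add(Mul(154680, Pow(Rational(-1, 413356), -1)), Rational(-5587, 17)) = Add(Mul(154680, -413356), Rational(-5587, 17)) = Add(-63937906080, Rational(-5587, 17)) = Rational(-1086944408947, 17)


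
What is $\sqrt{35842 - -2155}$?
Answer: $\sqrt{37997} \approx 194.93$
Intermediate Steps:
$\sqrt{35842 - -2155} = \sqrt{35842 + \left(-5 + 2160\right)} = \sqrt{35842 + 2155} = \sqrt{37997}$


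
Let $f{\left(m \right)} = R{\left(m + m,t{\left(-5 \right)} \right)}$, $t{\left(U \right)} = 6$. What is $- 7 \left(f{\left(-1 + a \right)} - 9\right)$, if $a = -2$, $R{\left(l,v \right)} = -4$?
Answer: $91$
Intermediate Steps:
$f{\left(m \right)} = -4$
$- 7 \left(f{\left(-1 + a \right)} - 9\right) = - 7 \left(-4 - 9\right) = \left(-7\right) \left(-13\right) = 91$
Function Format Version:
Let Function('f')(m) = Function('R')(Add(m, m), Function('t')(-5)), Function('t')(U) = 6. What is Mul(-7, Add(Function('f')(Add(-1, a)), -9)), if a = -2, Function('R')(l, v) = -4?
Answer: 91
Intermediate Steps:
Function('f')(m) = -4
Mul(-7, Add(Function('f')(Add(-1, a)), -9)) = Mul(-7, Add(-4, -9)) = Mul(-7, -13) = 91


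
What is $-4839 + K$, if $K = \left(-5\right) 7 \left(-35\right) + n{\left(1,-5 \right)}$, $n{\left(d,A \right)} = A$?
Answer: $-3619$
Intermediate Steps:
$K = 1220$ ($K = \left(-5\right) 7 \left(-35\right) - 5 = \left(-35\right) \left(-35\right) - 5 = 1225 - 5 = 1220$)
$-4839 + K = -4839 + 1220 = -3619$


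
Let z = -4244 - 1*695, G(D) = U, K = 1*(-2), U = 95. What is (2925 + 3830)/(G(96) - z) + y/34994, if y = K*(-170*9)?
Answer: 125894255/88079898 ≈ 1.4293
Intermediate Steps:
K = -2
y = 3060 (y = -(-340)*9 = -2*(-1530) = 3060)
G(D) = 95
z = -4939 (z = -4244 - 695 = -4939)
(2925 + 3830)/(G(96) - z) + y/34994 = (2925 + 3830)/(95 - 1*(-4939)) + 3060/34994 = 6755/(95 + 4939) + 3060*(1/34994) = 6755/5034 + 1530/17497 = 125894255/88079898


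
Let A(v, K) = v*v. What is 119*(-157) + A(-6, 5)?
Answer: -18647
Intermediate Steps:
A(v, K) = v**2
119*(-157) + A(-6, 5) = 119*(-157) + (-6)**2 = -18683 + 36 = -18647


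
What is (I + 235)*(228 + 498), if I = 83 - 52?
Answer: 193116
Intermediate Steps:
I = 31
(I + 235)*(228 + 498) = (31 + 235)*(228 + 498) = 266*726 = 193116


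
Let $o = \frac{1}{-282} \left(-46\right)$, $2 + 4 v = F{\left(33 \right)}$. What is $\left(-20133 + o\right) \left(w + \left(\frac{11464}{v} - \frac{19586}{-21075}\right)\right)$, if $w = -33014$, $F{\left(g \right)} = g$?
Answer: $\frac{11696617466819264}{18423765} \approx 6.3487 \cdot 10^{8}$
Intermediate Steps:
$v = \frac{31}{4}$ ($v = - \frac{1}{2} + \frac{1}{4} \cdot 33 = - \frac{1}{2} + \frac{33}{4} = \frac{31}{4} \approx 7.75$)
$o = \frac{23}{141}$ ($o = \left(- \frac{1}{282}\right) \left(-46\right) = \frac{23}{141} \approx 0.16312$)
$\left(-20133 + o\right) \left(w + \left(\frac{11464}{v} - \frac{19586}{-21075}\right)\right) = \left(-20133 + \frac{23}{141}\right) \left(-33014 + \left(\frac{11464}{\frac{31}{4}} - \frac{19586}{-21075}\right)\right) = - \frac{2838730 \left(-33014 + \left(11464 \cdot \frac{4}{31} - - \frac{19586}{21075}\right)\right)}{141} = - \frac{2838730 \left(-33014 + \left(\frac{45856}{31} + \frac{19586}{21075}\right)\right)}{141} = - \frac{2838730 \left(-33014 + \frac{967022366}{653325}\right)}{141} = \left(- \frac{2838730}{141}\right) \left(- \frac{20601849184}{653325}\right) = \frac{11696617466819264}{18423765}$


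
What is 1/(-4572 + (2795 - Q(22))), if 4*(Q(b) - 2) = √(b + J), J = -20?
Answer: -14232/25318727 + 2*√2/25318727 ≈ -0.00056200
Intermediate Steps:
Q(b) = 2 + √(-20 + b)/4 (Q(b) = 2 + √(b - 20)/4 = 2 + √(-20 + b)/4)
1/(-4572 + (2795 - Q(22))) = 1/(-4572 + (2795 - (2 + √(-20 + 22)/4))) = 1/(-4572 + (2795 - (2 + √2/4))) = 1/(-4572 + (2795 + (-2 - √2/4))) = 1/(-4572 + (2793 - √2/4)) = 1/(-1779 - √2/4)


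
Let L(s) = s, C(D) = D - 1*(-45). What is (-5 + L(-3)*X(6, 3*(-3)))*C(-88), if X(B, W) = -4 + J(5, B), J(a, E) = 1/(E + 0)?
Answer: -559/2 ≈ -279.50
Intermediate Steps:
C(D) = 45 + D (C(D) = D + 45 = 45 + D)
J(a, E) = 1/E
X(B, W) = -4 + 1/B
(-5 + L(-3)*X(6, 3*(-3)))*C(-88) = (-5 - 3*(-4 + 1/6))*(45 - 88) = (-5 - 3*(-4 + 1/6))*(-43) = (-5 - 3*(-23/6))*(-43) = (-5 + 23/2)*(-43) = (13/2)*(-43) = -559/2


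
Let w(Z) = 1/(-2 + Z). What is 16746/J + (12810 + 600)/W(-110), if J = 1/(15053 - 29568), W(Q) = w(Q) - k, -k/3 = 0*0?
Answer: -244570110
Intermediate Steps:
k = 0 (k = -0*0 = -3*0 = 0)
W(Q) = 1/(-2 + Q) (W(Q) = 1/(-2 + Q) - 1*0 = 1/(-2 + Q) + 0 = 1/(-2 + Q))
J = -1/14515 (J = 1/(-14515) = -1/14515 ≈ -6.8894e-5)
16746/J + (12810 + 600)/W(-110) = 16746/(-1/14515) + (12810 + 600)/(1/(-2 - 110)) = 16746*(-14515) + 13410/(1/(-112)) = -243068190 + 13410/(-1/112) = -243068190 + 13410*(-112) = -243068190 - 1501920 = -244570110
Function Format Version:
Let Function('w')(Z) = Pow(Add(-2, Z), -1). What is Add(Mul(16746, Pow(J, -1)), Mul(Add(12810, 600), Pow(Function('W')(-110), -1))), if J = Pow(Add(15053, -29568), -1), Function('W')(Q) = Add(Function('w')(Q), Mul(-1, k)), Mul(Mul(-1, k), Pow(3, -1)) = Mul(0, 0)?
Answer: -244570110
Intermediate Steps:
k = 0 (k = Mul(-3, Mul(0, 0)) = Mul(-3, 0) = 0)
Function('W')(Q) = Pow(Add(-2, Q), -1) (Function('W')(Q) = Add(Pow(Add(-2, Q), -1), Mul(-1, 0)) = Add(Pow(Add(-2, Q), -1), 0) = Pow(Add(-2, Q), -1))
J = Rational(-1, 14515) (J = Pow(-14515, -1) = Rational(-1, 14515) ≈ -6.8894e-5)
Add(Mul(16746, Pow(J, -1)), Mul(Add(12810, 600), Pow(Function('W')(-110), -1))) = Add(Mul(16746, Pow(Rational(-1, 14515), -1)), Mul(Add(12810, 600), Pow(Pow(Add(-2, -110), -1), -1))) = Add(Mul(16746, -14515), Mul(13410, Pow(Pow(-112, -1), -1))) = Add(-243068190, Mul(13410, Pow(Rational(-1, 112), -1))) = Add(-243068190, Mul(13410, -112)) = Add(-243068190, -1501920) = -244570110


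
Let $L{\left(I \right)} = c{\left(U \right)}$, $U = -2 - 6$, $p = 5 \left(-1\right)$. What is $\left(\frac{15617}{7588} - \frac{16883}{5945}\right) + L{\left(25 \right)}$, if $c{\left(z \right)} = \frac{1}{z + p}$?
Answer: $- \frac{71936781}{83776940} \approx -0.85867$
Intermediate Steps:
$p = -5$
$U = -8$ ($U = -2 - 6 = -8$)
$c{\left(z \right)} = \frac{1}{-5 + z}$ ($c{\left(z \right)} = \frac{1}{z - 5} = \frac{1}{-5 + z}$)
$L{\left(I \right)} = - \frac{1}{13}$ ($L{\left(I \right)} = \frac{1}{-5 - 8} = \frac{1}{-13} = - \frac{1}{13}$)
$\left(\frac{15617}{7588} - \frac{16883}{5945}\right) + L{\left(25 \right)} = \left(\frac{15617}{7588} - \frac{16883}{5945}\right) - \frac{1}{13} = \left(15617 \cdot \frac{1}{7588} - \frac{16883}{5945}\right) - \frac{1}{13} = \left(\frac{2231}{1084} - \frac{16883}{5945}\right) - \frac{1}{13} = - \frac{5037877}{6444380} - \frac{1}{13} = - \frac{71936781}{83776940}$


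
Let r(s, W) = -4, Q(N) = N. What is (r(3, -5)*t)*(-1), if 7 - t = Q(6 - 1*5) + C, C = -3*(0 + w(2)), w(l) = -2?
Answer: 0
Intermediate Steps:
C = 6 (C = -3*(0 - 2) = -3*(-2) = 6)
t = 0 (t = 7 - ((6 - 1*5) + 6) = 7 - ((6 - 5) + 6) = 7 - (1 + 6) = 7 - 1*7 = 7 - 7 = 0)
(r(3, -5)*t)*(-1) = -4*0*(-1) = 0*(-1) = 0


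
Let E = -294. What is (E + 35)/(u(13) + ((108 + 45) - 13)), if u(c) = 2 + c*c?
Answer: -259/311 ≈ -0.83280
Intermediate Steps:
u(c) = 2 + c²
(E + 35)/(u(13) + ((108 + 45) - 13)) = (-294 + 35)/((2 + 13²) + ((108 + 45) - 13)) = -259/((2 + 169) + (153 - 13)) = -259/(171 + 140) = -259/311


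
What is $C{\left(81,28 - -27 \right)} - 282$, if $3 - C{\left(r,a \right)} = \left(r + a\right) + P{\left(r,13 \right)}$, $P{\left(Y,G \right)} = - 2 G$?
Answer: $-389$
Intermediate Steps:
$C{\left(r,a \right)} = 29 - a - r$ ($C{\left(r,a \right)} = 3 - \left(\left(r + a\right) - 26\right) = 3 - \left(\left(a + r\right) - 26\right) = 3 - \left(-26 + a + r\right) = 29 - a - r$)
$C{\left(81,28 - -27 \right)} - 282 = \left(29 - \left(28 - -27\right) - 81\right) - 282 = \left(29 - \left(28 + 27\right) - 81\right) - 282 = \left(29 - 55 - 81\right) - 282 = -107 - 282 = -389$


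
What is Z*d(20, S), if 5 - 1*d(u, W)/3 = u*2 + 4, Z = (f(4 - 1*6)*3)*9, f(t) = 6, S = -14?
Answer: -18954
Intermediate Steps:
Z = 162 (Z = (6*3)*9 = 18*9 = 162)
d(u, W) = 3 - 6*u (d(u, W) = 15 - 3*(u*2 + 4) = 15 - 3*(2*u + 4) = 15 - 3*(4 + 2*u) = 15 + (-12 - 6*u) = 3 - 6*u)
Z*d(20, S) = 162*(3 - 6*20) = 162*(3 - 120) = 162*(-117) = -18954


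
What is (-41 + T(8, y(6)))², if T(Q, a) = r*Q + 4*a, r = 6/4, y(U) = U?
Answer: 25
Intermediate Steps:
r = 3/2 (r = 6*(¼) = 3/2 ≈ 1.5000)
T(Q, a) = 4*a + 3*Q/2 (T(Q, a) = 3*Q/2 + 4*a = 4*a + 3*Q/2)
(-41 + T(8, y(6)))² = (-41 + (4*6 + (3/2)*8))² = (-41 + (24 + 12))² = (-41 + 36)² = (-5)² = 25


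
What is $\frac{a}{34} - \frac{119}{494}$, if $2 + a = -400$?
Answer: $- \frac{101317}{8398} \approx -12.064$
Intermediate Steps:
$a = -402$ ($a = -2 - 400 = -402$)
$\frac{a}{34} - \frac{119}{494} = - \frac{402}{34} - \frac{119}{494} = \left(-402\right) \frac{1}{34} - \frac{119}{494} = - \frac{201}{17} - \frac{119}{494} = - \frac{101317}{8398}$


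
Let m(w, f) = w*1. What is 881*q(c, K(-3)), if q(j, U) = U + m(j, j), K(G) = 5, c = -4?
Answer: 881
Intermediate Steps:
m(w, f) = w
q(j, U) = U + j
881*q(c, K(-3)) = 881*(5 - 4) = 881*1 = 881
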